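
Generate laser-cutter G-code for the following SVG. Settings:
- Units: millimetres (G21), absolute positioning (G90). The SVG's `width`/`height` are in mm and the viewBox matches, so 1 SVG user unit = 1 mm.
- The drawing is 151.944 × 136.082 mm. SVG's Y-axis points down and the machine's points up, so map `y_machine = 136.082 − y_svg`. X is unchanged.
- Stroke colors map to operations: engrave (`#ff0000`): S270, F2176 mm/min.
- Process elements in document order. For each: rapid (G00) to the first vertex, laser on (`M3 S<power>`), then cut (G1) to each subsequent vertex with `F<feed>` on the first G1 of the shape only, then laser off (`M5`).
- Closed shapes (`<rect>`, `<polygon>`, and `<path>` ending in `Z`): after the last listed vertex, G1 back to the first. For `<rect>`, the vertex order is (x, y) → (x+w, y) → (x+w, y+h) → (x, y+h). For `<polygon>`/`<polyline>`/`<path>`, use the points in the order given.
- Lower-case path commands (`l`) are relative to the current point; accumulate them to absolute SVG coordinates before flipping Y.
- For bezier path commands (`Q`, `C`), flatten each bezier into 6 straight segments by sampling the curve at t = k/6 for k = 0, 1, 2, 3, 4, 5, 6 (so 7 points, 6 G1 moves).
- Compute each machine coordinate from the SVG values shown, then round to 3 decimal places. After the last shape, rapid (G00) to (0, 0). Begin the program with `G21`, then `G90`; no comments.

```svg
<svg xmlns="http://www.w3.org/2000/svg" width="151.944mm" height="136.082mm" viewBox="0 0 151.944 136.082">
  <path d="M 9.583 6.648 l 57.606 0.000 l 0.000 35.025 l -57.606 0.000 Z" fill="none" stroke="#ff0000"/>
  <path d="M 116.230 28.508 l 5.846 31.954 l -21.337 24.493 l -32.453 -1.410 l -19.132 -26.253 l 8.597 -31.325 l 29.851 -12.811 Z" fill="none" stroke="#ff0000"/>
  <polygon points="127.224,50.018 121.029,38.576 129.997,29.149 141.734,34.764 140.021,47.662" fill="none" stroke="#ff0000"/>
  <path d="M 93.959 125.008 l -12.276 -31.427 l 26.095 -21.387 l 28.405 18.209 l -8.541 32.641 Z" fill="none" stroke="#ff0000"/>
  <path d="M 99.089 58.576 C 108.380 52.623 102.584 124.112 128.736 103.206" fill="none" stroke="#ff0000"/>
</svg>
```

G21
G90
G00 X9.583 Y129.434
M3 S270
G1 X67.189 Y129.434 F2176
G1 X67.189 Y94.409
G1 X9.583 Y94.409
G1 X9.583 Y129.434
M5
G00 X116.230 Y107.574
M3 S270
G1 X122.076 Y75.620 F2176
G1 X100.739 Y51.127
G1 X68.286 Y52.537
G1 X49.154 Y78.790
G1 X57.751 Y110.115
G1 X87.602 Y122.926
G1 X116.230 Y107.574
M5
G00 X127.224 Y86.064
M3 S270
G1 X121.029 Y97.506 F2176
G1 X129.997 Y106.933
G1 X141.734 Y101.318
G1 X140.021 Y88.420
G1 X127.224 Y86.064
M5
G00 X93.959 Y11.074
M3 S270
G1 X81.683 Y42.501 F2176
G1 X107.778 Y63.888
G1 X136.183 Y45.679
G1 X127.642 Y13.038
G1 X93.959 Y11.074
M5
G00 X99.089 Y77.506
M3 S270
G1 X102.695 Y74.815 F2176
G1 X105.093 Y63.935
G1 X107.590 Y49.584
G1 X111.491 Y36.478
G1 X118.105 Y29.336
G1 X128.736 Y32.876
M5
G00 X0.000 Y0.000

1 u = 1 mm; y_m = 136.082 − y.

[1] `<path>` rectangle, #ff0000→engrave S270 F2176: (9.583,129.434) → (67.189,129.434) → (67.189,94.409) → (9.583,94.409) → (9.583,129.434) (closed)

[2] `<path>` regular polygon, #ff0000→engrave S270 F2176: (116.230,107.574) → (122.076,75.620) → (100.739,51.127) → (68.286,52.537) → (49.154,78.790) → (57.751,110.115) → (87.602,122.926) → (116.230,107.574) (closed)

[3] `<polygon>` regular polygon, #ff0000→engrave S270 F2176: (127.224,86.064) → (121.029,97.506) → (129.997,106.933) → (141.734,101.318) → (140.021,88.420) → (127.224,86.064) (closed)

[4] `<path>` regular polygon, #ff0000→engrave S270 F2176: (93.959,11.074) → (81.683,42.501) → (107.778,63.888) → (136.183,45.679) → (127.642,13.038) → (93.959,11.074) (closed)

[5] `<path>` cubic bezier, #ff0000→engrave S270 F2176: (99.089,77.506) → (102.695,74.815) → (105.093,63.935) → (107.590,49.584) → (111.491,36.478) → (118.105,29.336) → (128.736,32.876)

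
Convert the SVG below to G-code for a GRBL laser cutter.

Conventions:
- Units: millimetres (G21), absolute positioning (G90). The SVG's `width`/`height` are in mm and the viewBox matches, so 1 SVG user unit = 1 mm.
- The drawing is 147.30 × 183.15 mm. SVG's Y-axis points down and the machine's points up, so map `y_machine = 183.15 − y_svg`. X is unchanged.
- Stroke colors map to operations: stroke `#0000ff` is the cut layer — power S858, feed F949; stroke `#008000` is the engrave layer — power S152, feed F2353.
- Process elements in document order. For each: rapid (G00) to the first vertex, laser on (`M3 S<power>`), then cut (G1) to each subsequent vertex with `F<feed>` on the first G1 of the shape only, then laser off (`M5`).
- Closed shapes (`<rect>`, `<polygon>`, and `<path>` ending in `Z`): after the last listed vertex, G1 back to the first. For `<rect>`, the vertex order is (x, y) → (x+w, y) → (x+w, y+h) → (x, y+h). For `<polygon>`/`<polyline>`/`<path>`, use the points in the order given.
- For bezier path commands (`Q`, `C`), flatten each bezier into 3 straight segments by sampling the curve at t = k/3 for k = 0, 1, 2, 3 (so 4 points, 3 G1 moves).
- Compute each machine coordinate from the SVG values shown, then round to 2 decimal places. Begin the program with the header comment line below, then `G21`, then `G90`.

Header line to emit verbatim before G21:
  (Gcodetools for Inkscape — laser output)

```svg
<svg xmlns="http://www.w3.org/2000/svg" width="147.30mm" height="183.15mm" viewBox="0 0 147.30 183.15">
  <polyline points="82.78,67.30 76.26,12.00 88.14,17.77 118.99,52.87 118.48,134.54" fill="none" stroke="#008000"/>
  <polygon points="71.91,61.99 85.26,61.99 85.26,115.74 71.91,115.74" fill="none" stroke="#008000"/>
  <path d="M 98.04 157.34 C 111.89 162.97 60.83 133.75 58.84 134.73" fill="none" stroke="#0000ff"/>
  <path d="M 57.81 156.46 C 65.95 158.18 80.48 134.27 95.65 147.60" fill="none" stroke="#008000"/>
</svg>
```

(Gcodetools for Inkscape — laser output)
G21
G90
G00 X82.78 Y115.85
M3 S152
G1 X76.26 Y171.15 F2353
G1 X88.14 Y165.38
G1 X118.99 Y130.28
G1 X118.48 Y48.61
M5
G00 X71.91 Y121.16
M3 S152
G1 X85.26 Y121.16 F2353
G1 X85.26 Y67.41
G1 X71.91 Y67.41
G1 X71.91 Y121.16
M5
G00 X98.04 Y25.81
M3 S858
G1 X94.47 Y29.39 F949
G1 X72.97 Y41.74
G1 X58.84 Y48.42
M5
G00 X57.81 Y26.69
M3 S152
G1 X67.87 Y31.18 F2353
G1 X80.91 Y38.80
G1 X95.65 Y35.55
M5

viewBox `0 0 147.30 183.15` with mm width/height → 1 unit = 1 mm. Flip: y_m = 183.15 − y_svg.

**Shape 1** — `<polyline>` open polyline, stroke `#008000` → engrave (S152, F2353). Machine vertices: (82.78,115.85) → (76.26,171.15) → (88.14,165.38) → (118.99,130.28) → (118.48,48.61). Open path.

**Shape 2** — `<polygon>` rectangle, stroke `#008000` → engrave (S152, F2353). Machine vertices: (71.91,121.16) → (85.26,121.16) → (85.26,67.41) → (71.91,67.41) → (71.91,121.16). Closed: final G1 returns to the first vertex.

**Shape 3** — `<path>` cubic bezier, stroke `#0000ff` → cut (S858, F949). Control points (SVG): P0=(98.04,157.34), P1=(111.89,162.97), P2=(60.83,133.75), P3=(58.84,134.73); sampled at t=k/3. Machine vertices: (98.04,25.81) → (94.47,29.39) → (72.97,41.74) → (58.84,48.42). Open path.

**Shape 4** — `<path>` cubic bezier, stroke `#008000` → engrave (S152, F2353). Control points (SVG): P0=(57.81,156.46), P1=(65.95,158.18), P2=(80.48,134.27), P3=(95.65,147.60); sampled at t=k/3. Machine vertices: (57.81,26.69) → (67.87,31.18) → (80.91,38.80) → (95.65,35.55). Open path.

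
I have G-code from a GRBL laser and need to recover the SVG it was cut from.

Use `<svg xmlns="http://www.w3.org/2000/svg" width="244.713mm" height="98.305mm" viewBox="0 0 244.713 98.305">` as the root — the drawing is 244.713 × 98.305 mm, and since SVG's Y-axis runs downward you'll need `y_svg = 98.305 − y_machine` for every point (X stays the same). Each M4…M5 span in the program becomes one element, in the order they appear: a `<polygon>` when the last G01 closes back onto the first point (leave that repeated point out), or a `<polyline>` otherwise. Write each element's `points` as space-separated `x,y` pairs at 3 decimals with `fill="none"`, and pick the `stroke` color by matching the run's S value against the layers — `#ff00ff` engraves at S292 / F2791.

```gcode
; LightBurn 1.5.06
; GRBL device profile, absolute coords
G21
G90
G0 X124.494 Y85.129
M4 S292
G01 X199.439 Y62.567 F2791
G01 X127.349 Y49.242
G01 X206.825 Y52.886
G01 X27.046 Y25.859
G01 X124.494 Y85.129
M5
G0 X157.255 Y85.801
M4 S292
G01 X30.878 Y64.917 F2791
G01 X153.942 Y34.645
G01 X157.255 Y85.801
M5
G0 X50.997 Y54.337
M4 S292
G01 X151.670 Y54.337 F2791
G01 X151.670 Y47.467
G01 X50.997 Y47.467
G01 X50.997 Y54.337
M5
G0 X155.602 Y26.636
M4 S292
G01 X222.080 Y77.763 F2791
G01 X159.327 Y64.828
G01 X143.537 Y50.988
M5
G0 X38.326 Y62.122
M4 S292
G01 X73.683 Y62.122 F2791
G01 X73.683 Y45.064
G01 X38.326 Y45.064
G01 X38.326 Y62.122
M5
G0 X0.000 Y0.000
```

<svg xmlns="http://www.w3.org/2000/svg" width="244.713mm" height="98.305mm" viewBox="0 0 244.713 98.305">
  <polygon points="124.494,13.176 199.439,35.738 127.349,49.063 206.825,45.419 27.046,72.446" fill="none" stroke="#ff00ff"/>
  <polygon points="157.255,12.504 30.878,33.388 153.942,63.660" fill="none" stroke="#ff00ff"/>
  <polygon points="50.997,43.968 151.670,43.968 151.670,50.838 50.997,50.838" fill="none" stroke="#ff00ff"/>
  <polyline points="155.602,71.669 222.080,20.542 159.327,33.477 143.537,47.317" fill="none" stroke="#ff00ff"/>
  <polygon points="38.326,36.183 73.683,36.183 73.683,53.241 38.326,53.241" fill="none" stroke="#ff00ff"/>
</svg>

y_svg = 98.305 − y_m. Every run uses S292, so all elements get stroke `#ff00ff` (engrave).

[1] closed run; points: 124.494,13.176 199.439,35.738 127.349,49.063 206.825,45.419 27.046,72.446

[2] closed run; points: 157.255,12.504 30.878,33.388 153.942,63.660

[3] closed run; points: 50.997,43.968 151.670,43.968 151.670,50.838 50.997,50.838

[4] open run; points: 155.602,71.669 222.080,20.542 159.327,33.477 143.537,47.317

[5] closed run; points: 38.326,36.183 73.683,36.183 73.683,53.241 38.326,53.241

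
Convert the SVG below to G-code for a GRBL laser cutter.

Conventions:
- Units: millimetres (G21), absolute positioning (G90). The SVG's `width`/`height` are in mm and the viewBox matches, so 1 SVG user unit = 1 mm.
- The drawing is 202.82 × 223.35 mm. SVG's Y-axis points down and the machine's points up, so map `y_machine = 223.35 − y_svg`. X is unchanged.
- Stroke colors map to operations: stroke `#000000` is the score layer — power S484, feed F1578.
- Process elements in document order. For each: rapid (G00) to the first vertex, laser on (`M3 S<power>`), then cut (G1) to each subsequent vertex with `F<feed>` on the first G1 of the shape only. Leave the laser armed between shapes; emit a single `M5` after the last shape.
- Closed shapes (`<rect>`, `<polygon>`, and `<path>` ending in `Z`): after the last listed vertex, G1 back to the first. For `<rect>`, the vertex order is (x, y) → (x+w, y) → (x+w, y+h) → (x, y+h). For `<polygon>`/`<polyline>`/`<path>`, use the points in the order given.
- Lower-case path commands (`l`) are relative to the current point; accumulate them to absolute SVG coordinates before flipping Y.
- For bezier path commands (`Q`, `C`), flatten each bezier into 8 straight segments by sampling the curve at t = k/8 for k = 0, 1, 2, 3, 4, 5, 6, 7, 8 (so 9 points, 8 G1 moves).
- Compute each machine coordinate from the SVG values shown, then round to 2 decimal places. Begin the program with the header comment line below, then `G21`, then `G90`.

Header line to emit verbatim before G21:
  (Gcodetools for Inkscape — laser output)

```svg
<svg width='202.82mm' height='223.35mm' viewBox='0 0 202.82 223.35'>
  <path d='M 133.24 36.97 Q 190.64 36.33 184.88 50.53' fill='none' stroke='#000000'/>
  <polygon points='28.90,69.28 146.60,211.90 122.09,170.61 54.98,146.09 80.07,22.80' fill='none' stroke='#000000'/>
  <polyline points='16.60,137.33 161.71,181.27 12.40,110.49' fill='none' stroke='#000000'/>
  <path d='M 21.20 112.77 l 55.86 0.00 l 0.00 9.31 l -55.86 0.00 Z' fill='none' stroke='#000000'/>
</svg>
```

(Gcodetools for Inkscape — laser output)
G21
G90
G00 X133.24 Y186.38
M3 S484
G1 X146.60 Y186.31 F1578
G1 X157.99 Y185.77
G1 X167.41 Y184.77
G1 X174.85 Y183.31
G1 X180.32 Y181.38
G1 X183.81 Y178.99
G1 X185.33 Y176.14
G1 X184.88 Y172.82
G00 X28.90 Y154.07
M3 S484
G1 X146.60 Y11.45 F1578
G1 X122.09 Y52.74
G1 X54.98 Y77.26
G1 X80.07 Y200.55
G1 X28.90 Y154.07
G00 X16.60 Y86.02
M3 S484
G1 X161.71 Y42.08 F1578
G1 X12.40 Y112.86
G00 X21.20 Y110.58
M3 S484
G1 X77.06 Y110.58 F1578
G1 X77.06 Y101.27
G1 X21.20 Y101.27
G1 X21.20 Y110.58
M5

1 u = 1 mm; y_m = 223.35 − y.

[1] `<path>` quadratic bezier, #000000→score S484 F1578: (133.24,186.38) → (146.60,186.31) → (157.99,185.77) → (167.41,184.77) → (174.85,183.31) → (180.32,181.38) → (183.81,178.99) → (185.33,176.14) → (184.88,172.82)

[2] `<polygon>` closed polygon, #000000→score S484 F1578: (28.90,154.07) → (146.60,11.45) → (122.09,52.74) → (54.98,77.26) → (80.07,200.55) → (28.90,154.07) (closed)

[3] `<polyline>` open polyline, #000000→score S484 F1578: (16.60,86.02) → (161.71,42.08) → (12.40,112.86)

[4] `<path>` rectangle, #000000→score S484 F1578: (21.20,110.58) → (77.06,110.58) → (77.06,101.27) → (21.20,101.27) → (21.20,110.58) (closed)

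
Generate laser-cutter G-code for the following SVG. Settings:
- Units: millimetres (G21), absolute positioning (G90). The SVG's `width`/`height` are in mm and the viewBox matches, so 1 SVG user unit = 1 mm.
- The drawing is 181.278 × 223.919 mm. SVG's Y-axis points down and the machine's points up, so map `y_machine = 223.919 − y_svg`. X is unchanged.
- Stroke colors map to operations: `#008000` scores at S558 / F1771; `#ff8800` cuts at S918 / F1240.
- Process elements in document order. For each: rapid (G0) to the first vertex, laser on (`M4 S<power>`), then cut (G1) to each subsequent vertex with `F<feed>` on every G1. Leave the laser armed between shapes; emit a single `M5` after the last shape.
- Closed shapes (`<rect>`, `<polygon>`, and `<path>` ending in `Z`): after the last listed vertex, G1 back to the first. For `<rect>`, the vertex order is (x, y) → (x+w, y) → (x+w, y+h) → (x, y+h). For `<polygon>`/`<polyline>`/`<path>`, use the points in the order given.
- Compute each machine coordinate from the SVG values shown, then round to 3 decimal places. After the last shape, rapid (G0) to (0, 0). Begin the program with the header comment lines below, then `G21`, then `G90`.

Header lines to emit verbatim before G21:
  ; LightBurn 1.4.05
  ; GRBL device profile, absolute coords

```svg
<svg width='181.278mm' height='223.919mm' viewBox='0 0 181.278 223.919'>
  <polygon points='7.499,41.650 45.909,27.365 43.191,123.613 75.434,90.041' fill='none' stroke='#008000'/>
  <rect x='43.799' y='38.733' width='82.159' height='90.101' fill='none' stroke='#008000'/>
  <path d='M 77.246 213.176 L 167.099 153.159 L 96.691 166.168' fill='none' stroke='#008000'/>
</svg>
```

Since the viewBox matches the mm dimensions, user units are millimetres directly. The only transform is the Y-flip y_m = 223.919 − y_svg.

Shape 1 is a closed polygon drawn with `<polygon>`. Its stroke #008000 means score at S558, F1771. After flipping Y the toolpath is (7.499,182.269) → (45.909,196.554) → (43.191,100.306) → (75.434,133.878) → (7.499,182.269), returning to the start.

Shape 2 is a rectangle drawn with `<rect>`. Its stroke #008000 means score at S558, F1771. After flipping Y the toolpath is (43.799,185.186) → (125.958,185.186) → (125.958,95.085) → (43.799,95.085) → (43.799,185.186), returning to the start.

Shape 3 is a open polyline drawn with `<path>`. Its stroke #008000 means score at S558, F1771. After flipping Y the toolpath is (77.246,10.743) → (167.099,70.760) → (96.691,57.751).

; LightBurn 1.4.05
; GRBL device profile, absolute coords
G21
G90
G0 X7.499 Y182.269
M4 S558
G1 X45.909 Y196.554 F1771
G1 X43.191 Y100.306 F1771
G1 X75.434 Y133.878 F1771
G1 X7.499 Y182.269 F1771
G0 X43.799 Y185.186
M4 S558
G1 X125.958 Y185.186 F1771
G1 X125.958 Y95.085 F1771
G1 X43.799 Y95.085 F1771
G1 X43.799 Y185.186 F1771
G0 X77.246 Y10.743
M4 S558
G1 X167.099 Y70.760 F1771
G1 X96.691 Y57.751 F1771
M5
G0 X0.000 Y0.000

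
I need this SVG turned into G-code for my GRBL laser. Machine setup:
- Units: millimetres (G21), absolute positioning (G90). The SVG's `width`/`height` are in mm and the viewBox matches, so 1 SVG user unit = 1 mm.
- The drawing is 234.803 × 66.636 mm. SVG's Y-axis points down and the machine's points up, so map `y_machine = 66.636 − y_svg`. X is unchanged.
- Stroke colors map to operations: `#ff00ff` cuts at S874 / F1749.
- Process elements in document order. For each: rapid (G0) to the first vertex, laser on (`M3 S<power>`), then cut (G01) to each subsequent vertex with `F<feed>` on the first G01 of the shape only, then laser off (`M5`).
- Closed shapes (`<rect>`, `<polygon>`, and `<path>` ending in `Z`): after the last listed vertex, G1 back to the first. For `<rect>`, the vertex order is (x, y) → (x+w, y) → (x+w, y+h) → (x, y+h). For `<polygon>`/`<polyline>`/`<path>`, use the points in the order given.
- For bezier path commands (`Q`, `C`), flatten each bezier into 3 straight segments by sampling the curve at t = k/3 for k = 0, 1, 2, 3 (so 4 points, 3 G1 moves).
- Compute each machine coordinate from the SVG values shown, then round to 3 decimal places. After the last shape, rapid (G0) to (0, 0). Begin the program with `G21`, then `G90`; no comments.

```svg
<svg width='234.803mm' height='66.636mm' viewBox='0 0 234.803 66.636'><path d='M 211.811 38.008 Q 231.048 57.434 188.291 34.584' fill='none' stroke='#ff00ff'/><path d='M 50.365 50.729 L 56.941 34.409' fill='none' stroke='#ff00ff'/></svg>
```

G21
G90
G0 X211.811 Y28.628
M3 S874
G01 X217.747 Y20.375 F1749
G01 X209.907 Y21.516
G01 X188.291 Y32.052
M5
G0 X50.365 Y15.907
M3 S874
G01 X56.941 Y32.227 F1749
M5
G0 X0.000 Y0.000

viewBox `0 0 234.803 66.636` with mm width/height → 1 unit = 1 mm. Flip: y_m = 66.636 − y_svg.

**Shape 1** — `<path>` quadratic bezier, stroke `#ff00ff` → cut (S874, F1749). Control points (SVG): P0=(211.811,38.008), P1=(231.048,57.434), P2=(188.291,34.584); sampled at t=k/3. Machine vertices: (211.811,28.628) → (217.747,20.375) → (209.907,21.516) → (188.291,32.052). Open path.

**Shape 2** — `<path>` line segment, stroke `#ff00ff` → cut (S874, F1749). Machine vertices: (50.365,15.907) → (56.941,32.227). Open path.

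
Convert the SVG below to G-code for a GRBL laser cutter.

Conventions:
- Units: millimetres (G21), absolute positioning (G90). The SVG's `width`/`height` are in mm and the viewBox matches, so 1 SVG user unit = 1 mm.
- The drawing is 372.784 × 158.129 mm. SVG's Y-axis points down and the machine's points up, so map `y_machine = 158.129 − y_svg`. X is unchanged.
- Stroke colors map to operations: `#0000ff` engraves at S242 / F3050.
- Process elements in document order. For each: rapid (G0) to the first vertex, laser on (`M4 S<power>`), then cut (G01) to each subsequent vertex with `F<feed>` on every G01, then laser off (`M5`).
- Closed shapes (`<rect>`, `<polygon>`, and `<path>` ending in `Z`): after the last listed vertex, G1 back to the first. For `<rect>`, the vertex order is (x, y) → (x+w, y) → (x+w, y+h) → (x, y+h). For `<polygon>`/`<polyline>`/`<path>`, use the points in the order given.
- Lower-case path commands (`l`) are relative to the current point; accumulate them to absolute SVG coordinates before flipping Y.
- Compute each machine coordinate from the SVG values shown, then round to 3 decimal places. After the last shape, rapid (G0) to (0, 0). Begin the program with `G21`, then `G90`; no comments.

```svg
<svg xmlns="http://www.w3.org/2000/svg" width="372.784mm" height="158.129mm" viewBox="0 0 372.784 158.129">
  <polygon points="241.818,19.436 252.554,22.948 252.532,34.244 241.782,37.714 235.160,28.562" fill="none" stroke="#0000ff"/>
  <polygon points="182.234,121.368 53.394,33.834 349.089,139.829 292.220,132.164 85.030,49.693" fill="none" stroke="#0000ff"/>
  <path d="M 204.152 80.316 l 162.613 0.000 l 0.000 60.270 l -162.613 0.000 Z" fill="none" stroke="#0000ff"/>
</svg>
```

G21
G90
G0 X241.818 Y138.693
M4 S242
G01 X252.554 Y135.181 F3050
G01 X252.532 Y123.885 F3050
G01 X241.782 Y120.415 F3050
G01 X235.160 Y129.567 F3050
G01 X241.818 Y138.693 F3050
M5
G0 X182.234 Y36.761
M4 S242
G01 X53.394 Y124.295 F3050
G01 X349.089 Y18.300 F3050
G01 X292.220 Y25.965 F3050
G01 X85.030 Y108.436 F3050
G01 X182.234 Y36.761 F3050
M5
G0 X204.152 Y77.813
M4 S242
G01 X366.765 Y77.813 F3050
G01 X366.765 Y17.543 F3050
G01 X204.152 Y17.543 F3050
G01 X204.152 Y77.813 F3050
M5
G0 X0.000 Y0.000

1 u = 1 mm; y_m = 158.129 − y.

[1] `<polygon>` regular polygon, #0000ff→engrave S242 F3050: (241.818,138.693) → (252.554,135.181) → (252.532,123.885) → (241.782,120.415) → (235.160,129.567) → (241.818,138.693) (closed)

[2] `<polygon>` closed polygon, #0000ff→engrave S242 F3050: (182.234,36.761) → (53.394,124.295) → (349.089,18.300) → (292.220,25.965) → (85.030,108.436) → (182.234,36.761) (closed)

[3] `<path>` rectangle, #0000ff→engrave S242 F3050: (204.152,77.813) → (366.765,77.813) → (366.765,17.543) → (204.152,17.543) → (204.152,77.813) (closed)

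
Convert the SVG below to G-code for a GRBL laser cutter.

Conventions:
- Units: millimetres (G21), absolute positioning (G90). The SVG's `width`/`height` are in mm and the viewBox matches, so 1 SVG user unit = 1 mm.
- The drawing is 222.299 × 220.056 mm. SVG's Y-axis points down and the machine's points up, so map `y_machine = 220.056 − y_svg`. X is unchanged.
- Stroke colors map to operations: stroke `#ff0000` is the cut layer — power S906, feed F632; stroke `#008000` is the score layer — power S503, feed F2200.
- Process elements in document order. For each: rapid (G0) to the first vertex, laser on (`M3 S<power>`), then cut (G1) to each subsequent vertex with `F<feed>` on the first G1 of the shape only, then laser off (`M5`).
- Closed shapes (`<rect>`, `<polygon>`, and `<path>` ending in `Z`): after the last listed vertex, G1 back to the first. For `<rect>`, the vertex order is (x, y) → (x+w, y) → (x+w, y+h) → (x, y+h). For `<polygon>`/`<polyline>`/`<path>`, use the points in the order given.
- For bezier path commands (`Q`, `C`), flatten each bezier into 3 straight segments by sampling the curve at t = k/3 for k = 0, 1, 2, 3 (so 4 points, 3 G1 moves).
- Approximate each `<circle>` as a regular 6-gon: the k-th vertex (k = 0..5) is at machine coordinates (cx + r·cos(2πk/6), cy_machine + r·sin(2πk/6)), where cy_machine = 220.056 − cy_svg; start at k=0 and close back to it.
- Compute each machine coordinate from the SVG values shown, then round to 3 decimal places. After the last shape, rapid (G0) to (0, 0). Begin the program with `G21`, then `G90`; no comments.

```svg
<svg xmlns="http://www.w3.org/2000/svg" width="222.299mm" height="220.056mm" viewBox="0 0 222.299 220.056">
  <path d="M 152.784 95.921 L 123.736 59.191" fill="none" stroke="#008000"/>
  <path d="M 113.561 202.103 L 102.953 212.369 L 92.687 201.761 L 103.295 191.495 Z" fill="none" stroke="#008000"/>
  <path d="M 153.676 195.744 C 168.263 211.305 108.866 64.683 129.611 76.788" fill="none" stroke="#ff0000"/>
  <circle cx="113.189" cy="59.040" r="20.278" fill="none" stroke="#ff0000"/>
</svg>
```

G21
G90
G0 X152.784 Y124.135
M3 S503
G1 X123.736 Y160.865 F2200
M5
G0 X113.561 Y17.953
M3 S503
G1 X102.953 Y7.687 F2200
G1 X92.687 Y18.295
G1 X103.295 Y28.561
G1 X113.561 Y17.953
M5
G0 X153.676 Y24.312
M3 S906
G1 X149.310 Y50.926 F632
G1 X129.872 Y114.350
G1 X129.611 Y143.268
M5
G0 X133.467 Y161.016
M3 S906
G1 X123.328 Y178.577 F632
G1 X103.050 Y178.577
G1 X92.911 Y161.016
G1 X103.050 Y143.455
G1 X123.328 Y143.455
G1 X133.467 Y161.016
M5
G0 X0.000 Y0.000

viewBox `0 0 222.299 220.056` with mm width/height → 1 unit = 1 mm. Flip: y_m = 220.056 − y_svg.

**Shape 1** — `<path>` line segment, stroke `#008000` → score (S503, F2200). Machine vertices: (152.784,124.135) → (123.736,160.865). Open path.

**Shape 2** — `<path>` regular polygon, stroke `#008000` → score (S503, F2200). Machine vertices: (113.561,17.953) → (102.953,7.687) → (92.687,18.295) → (103.295,28.561) → (113.561,17.953). Closed: final G1 returns to the first vertex.

**Shape 3** — `<path>` cubic bezier, stroke `#ff0000` → cut (S906, F632). Control points (SVG): P0=(153.676,195.744), P1=(168.263,211.305), P2=(108.866,64.683), P3=(129.611,76.788); sampled at t=k/3. Machine vertices: (153.676,24.312) → (149.310,50.926) → (129.872,114.350) → (129.611,143.268). Open path.

**Shape 4** — `<circle>` circle, stroke `#ff0000` → cut (S906, F632). Machine vertices: (133.467,161.016) → (123.328,178.577) → (103.050,178.577) → (92.911,161.016) → (103.050,143.455) → (123.328,143.455) → (133.467,161.016). Closed: final G1 returns to the first vertex.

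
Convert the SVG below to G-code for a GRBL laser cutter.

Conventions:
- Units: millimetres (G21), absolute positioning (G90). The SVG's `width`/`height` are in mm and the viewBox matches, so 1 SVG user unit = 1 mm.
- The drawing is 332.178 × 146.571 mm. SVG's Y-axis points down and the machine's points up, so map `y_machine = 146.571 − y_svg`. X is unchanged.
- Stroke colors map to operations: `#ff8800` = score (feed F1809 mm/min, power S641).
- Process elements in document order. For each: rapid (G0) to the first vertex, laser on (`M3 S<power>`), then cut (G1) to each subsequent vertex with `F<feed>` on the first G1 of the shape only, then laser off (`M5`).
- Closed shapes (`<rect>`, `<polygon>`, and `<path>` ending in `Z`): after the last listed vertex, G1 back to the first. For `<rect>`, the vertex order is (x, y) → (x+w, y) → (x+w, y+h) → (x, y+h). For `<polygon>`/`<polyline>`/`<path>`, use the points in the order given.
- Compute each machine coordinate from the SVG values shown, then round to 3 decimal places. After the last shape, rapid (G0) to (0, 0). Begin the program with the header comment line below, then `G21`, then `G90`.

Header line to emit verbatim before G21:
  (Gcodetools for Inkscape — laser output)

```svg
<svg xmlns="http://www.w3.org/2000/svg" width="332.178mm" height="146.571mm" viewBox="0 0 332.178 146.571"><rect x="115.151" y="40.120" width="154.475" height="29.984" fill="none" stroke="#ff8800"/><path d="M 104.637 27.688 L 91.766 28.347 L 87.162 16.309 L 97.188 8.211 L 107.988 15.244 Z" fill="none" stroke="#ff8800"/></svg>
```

1 u = 1 mm; y_m = 146.571 − y.

[1] `<rect>` rectangle, #ff8800→score S641 F1809: (115.151,106.451) → (269.626,106.451) → (269.626,76.467) → (115.151,76.467) → (115.151,106.451) (closed)

[2] `<path>` regular polygon, #ff8800→score S641 F1809: (104.637,118.883) → (91.766,118.224) → (87.162,130.262) → (97.188,138.360) → (107.988,131.327) → (104.637,118.883) (closed)

(Gcodetools for Inkscape — laser output)
G21
G90
G0 X115.151 Y106.451
M3 S641
G1 X269.626 Y106.451 F1809
G1 X269.626 Y76.467
G1 X115.151 Y76.467
G1 X115.151 Y106.451
M5
G0 X104.637 Y118.883
M3 S641
G1 X91.766 Y118.224 F1809
G1 X87.162 Y130.262
G1 X97.188 Y138.360
G1 X107.988 Y131.327
G1 X104.637 Y118.883
M5
G0 X0.000 Y0.000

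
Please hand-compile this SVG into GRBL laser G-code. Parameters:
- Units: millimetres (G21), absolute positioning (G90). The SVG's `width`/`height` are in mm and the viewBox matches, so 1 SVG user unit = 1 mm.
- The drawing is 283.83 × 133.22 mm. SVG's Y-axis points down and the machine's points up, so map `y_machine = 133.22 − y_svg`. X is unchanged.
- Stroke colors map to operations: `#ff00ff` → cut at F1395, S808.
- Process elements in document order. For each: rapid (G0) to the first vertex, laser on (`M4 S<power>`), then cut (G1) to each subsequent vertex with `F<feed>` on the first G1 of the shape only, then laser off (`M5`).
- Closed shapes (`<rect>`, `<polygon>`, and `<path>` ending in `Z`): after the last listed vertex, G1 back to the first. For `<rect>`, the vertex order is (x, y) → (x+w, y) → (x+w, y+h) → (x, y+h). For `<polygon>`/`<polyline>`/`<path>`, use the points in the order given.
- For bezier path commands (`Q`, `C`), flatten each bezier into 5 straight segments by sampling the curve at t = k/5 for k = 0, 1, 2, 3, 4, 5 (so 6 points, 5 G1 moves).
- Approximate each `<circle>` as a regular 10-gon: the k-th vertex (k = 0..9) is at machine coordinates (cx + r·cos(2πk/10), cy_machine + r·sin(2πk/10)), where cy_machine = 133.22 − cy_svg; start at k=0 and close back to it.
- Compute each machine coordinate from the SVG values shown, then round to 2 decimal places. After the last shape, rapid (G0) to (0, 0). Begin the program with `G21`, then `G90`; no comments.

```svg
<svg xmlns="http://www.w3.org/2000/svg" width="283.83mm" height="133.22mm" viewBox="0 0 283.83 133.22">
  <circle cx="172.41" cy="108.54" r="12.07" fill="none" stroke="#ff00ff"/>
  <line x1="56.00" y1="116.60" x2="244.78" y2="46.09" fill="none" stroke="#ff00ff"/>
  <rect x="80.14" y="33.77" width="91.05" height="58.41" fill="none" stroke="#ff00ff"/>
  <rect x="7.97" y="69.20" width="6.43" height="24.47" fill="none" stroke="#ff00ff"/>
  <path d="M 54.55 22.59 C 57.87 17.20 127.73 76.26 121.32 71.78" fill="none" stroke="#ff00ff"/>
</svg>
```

1 u = 1 mm; y_m = 133.22 − y.

[1] `<circle>` circle, #ff00ff→cut S808 F1395: (184.48,24.68) → (182.17,31.77) → (176.14,36.16) → (168.68,36.16) → (162.65,31.77) → (160.34,24.68) → (162.65,17.59) → (168.68,13.20) → (176.14,13.20) → (182.17,17.59) → (184.48,24.68) (closed)

[2] `<line>` line segment, #ff00ff→cut S808 F1395: (56.00,16.62) → (244.78,87.13)

[3] `<rect>` rectangle, #ff00ff→cut S808 F1395: (80.14,99.45) → (171.19,99.45) → (171.19,41.04) → (80.14,41.04) → (80.14,99.45) (closed)

[4] `<rect>` rectangle, #ff00ff→cut S808 F1395: (7.97,64.02) → (14.40,64.02) → (14.40,39.55) → (7.97,39.55) → (7.97,64.02) (closed)

[5] `<path>` cubic bezier, #ff00ff→cut S808 F1395: (54.55,110.63) → (63.38,107.15) → (81.33,94.35) → (101.54,78.37) → (117.16,65.35) → (121.32,61.44)

G21
G90
G0 X184.48 Y24.68
M4 S808
G1 X182.17 Y31.77 F1395
G1 X176.14 Y36.16
G1 X168.68 Y36.16
G1 X162.65 Y31.77
G1 X160.34 Y24.68
G1 X162.65 Y17.59
G1 X168.68 Y13.20
G1 X176.14 Y13.20
G1 X182.17 Y17.59
G1 X184.48 Y24.68
M5
G0 X56.00 Y16.62
M4 S808
G1 X244.78 Y87.13 F1395
M5
G0 X80.14 Y99.45
M4 S808
G1 X171.19 Y99.45 F1395
G1 X171.19 Y41.04
G1 X80.14 Y41.04
G1 X80.14 Y99.45
M5
G0 X7.97 Y64.02
M4 S808
G1 X14.40 Y64.02 F1395
G1 X14.40 Y39.55
G1 X7.97 Y39.55
G1 X7.97 Y64.02
M5
G0 X54.55 Y110.63
M4 S808
G1 X63.38 Y107.15 F1395
G1 X81.33 Y94.35
G1 X101.54 Y78.37
G1 X117.16 Y65.35
G1 X121.32 Y61.44
M5
G0 X0.00 Y0.00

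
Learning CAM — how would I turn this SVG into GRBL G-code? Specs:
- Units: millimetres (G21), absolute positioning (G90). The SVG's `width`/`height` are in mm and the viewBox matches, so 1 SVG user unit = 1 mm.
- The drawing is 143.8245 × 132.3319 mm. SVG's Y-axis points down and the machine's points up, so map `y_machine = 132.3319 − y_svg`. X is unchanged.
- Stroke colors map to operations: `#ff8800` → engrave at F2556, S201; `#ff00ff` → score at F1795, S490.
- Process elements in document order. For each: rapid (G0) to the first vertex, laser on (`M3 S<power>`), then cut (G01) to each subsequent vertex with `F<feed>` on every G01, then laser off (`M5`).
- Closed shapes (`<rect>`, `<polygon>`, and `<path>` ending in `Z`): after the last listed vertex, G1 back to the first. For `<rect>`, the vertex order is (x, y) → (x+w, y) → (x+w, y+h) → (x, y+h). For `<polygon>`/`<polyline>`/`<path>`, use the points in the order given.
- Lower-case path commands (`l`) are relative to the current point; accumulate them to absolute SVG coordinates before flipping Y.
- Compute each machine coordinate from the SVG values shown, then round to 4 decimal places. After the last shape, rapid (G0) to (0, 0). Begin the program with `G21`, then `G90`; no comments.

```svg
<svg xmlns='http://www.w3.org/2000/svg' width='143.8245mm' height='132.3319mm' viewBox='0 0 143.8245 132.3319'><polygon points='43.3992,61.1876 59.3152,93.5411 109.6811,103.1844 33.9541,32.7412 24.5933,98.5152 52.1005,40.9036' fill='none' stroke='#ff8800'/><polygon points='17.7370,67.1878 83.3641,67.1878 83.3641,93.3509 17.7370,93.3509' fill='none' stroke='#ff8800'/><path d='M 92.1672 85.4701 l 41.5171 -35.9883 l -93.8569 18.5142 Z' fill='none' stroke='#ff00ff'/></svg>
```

G21
G90
G0 X43.3992 Y71.1443
M3 S201
G01 X59.3152 Y38.7908 F2556
G01 X109.6811 Y29.1475 F2556
G01 X33.9541 Y99.5907 F2556
G01 X24.5933 Y33.8167 F2556
G01 X52.1005 Y91.4283 F2556
G01 X43.3992 Y71.1443 F2556
M5
G0 X17.7370 Y65.1441
M3 S201
G01 X83.3641 Y65.1441 F2556
G01 X83.3641 Y38.9810 F2556
G01 X17.7370 Y38.9810 F2556
G01 X17.7370 Y65.1441 F2556
M5
G0 X92.1672 Y46.8618
M3 S490
G01 X133.6843 Y82.8501 F1795
G01 X39.8274 Y64.3359 F1795
G01 X92.1672 Y46.8618 F1795
M5
G0 X0.0000 Y0.0000

Since the viewBox matches the mm dimensions, user units are millimetres directly. The only transform is the Y-flip y_m = 132.3319 − y_svg.

Shape 1 is a closed polygon drawn with `<polygon>`. Its stroke #ff8800 means engrave at S201, F2556. After flipping Y the toolpath is (43.3992,71.1443) → (59.3152,38.7908) → (109.6811,29.1475) → (33.9541,99.5907) → (24.5933,33.8167) → (52.1005,91.4283) → (43.3992,71.1443), returning to the start.

Shape 2 is a rectangle drawn with `<polygon>`. Its stroke #ff8800 means engrave at S201, F2556. After flipping Y the toolpath is (17.7370,65.1441) → (83.3641,65.1441) → (83.3641,38.9810) → (17.7370,38.9810) → (17.7370,65.1441), returning to the start.

Shape 3 is a closed polygon drawn with `<path>`. Its stroke #ff00ff means score at S490, F1795. After flipping Y the toolpath is (92.1672,46.8618) → (133.6843,82.8501) → (39.8274,64.3359) → (92.1672,46.8618), returning to the start.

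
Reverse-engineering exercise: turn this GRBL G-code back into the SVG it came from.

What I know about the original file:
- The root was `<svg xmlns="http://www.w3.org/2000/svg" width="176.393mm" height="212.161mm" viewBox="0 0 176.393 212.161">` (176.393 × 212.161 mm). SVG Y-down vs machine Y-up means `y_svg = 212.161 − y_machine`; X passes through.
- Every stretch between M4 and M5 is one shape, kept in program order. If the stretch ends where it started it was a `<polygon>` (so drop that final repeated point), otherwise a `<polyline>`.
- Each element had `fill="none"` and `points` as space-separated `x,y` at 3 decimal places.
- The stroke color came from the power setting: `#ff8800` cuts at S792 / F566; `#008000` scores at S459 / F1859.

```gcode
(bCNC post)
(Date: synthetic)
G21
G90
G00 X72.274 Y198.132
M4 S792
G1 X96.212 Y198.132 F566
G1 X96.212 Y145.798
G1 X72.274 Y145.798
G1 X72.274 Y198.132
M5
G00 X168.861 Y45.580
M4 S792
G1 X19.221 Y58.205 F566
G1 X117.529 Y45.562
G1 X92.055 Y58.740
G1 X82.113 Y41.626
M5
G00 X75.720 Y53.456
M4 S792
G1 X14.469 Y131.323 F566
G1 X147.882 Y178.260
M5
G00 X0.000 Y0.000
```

Each laser-on run becomes one SVG element. Flip Y back into SVG space with y_svg = 212.161 − y_machine. Every run uses S792, so all elements get stroke `#ff8800` (cut).

Run 1: The run returns to its start, so emit a `<polygon>` with points (Y-flipped): 72.274,14.029 96.212,14.029 96.212,66.363 72.274,66.363.

Run 2: The run is open, so emit a `<polyline>` with points (Y-flipped): 168.861,166.581 19.221,153.956 117.529,166.599 92.055,153.421 82.113,170.535.

Run 3: The run is open, so emit a `<polyline>` with points (Y-flipped): 75.720,158.705 14.469,80.838 147.882,33.901.

<svg xmlns="http://www.w3.org/2000/svg" width="176.393mm" height="212.161mm" viewBox="0 0 176.393 212.161">
  <polygon points="72.274,14.029 96.212,14.029 96.212,66.363 72.274,66.363" fill="none" stroke="#ff8800"/>
  <polyline points="168.861,166.581 19.221,153.956 117.529,166.599 92.055,153.421 82.113,170.535" fill="none" stroke="#ff8800"/>
  <polyline points="75.720,158.705 14.469,80.838 147.882,33.901" fill="none" stroke="#ff8800"/>
</svg>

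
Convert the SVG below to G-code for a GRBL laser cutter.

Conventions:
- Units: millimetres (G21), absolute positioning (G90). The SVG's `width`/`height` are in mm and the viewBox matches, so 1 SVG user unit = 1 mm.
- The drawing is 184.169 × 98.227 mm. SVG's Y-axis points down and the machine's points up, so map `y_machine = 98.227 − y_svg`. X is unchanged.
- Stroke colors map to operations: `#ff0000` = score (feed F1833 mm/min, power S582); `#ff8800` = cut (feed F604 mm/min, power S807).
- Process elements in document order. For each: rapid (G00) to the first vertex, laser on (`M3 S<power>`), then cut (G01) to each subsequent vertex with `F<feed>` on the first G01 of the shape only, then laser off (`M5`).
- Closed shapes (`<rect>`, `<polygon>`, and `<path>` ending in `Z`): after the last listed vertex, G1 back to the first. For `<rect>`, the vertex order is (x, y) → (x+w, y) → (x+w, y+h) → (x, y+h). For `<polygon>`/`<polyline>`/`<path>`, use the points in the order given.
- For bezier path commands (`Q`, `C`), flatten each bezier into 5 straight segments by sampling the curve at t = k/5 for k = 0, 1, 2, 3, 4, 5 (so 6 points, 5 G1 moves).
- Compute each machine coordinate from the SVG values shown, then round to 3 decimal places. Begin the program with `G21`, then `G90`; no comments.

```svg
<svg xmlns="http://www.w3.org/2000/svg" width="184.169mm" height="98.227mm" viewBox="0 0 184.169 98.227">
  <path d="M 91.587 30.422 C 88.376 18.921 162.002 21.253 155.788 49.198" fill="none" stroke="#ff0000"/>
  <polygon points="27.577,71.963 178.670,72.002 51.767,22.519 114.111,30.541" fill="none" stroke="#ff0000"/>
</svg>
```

G21
G90
G00 X91.587 Y67.805
M3 S582
G01 X97.627 Y72.951 F1833
G01 X114.588 Y74.212
G01 X134.949 Y71.023
G01 X151.189 Y62.817
G01 X155.788 Y49.029
M5
G00 X27.577 Y26.264
M3 S582
G01 X178.670 Y26.225 F1833
G01 X51.767 Y75.708
G01 X114.111 Y67.686
G01 X27.577 Y26.264
M5

Since the viewBox matches the mm dimensions, user units are millimetres directly. The only transform is the Y-flip y_m = 98.227 − y_svg.

Shape 1 is a cubic bezier drawn with `<path>`. Its stroke #ff0000 means score at S582, F1833. After flipping Y the toolpath is (91.587,67.805) → (97.627,72.951) → (114.588,74.212) → (134.949,71.023) → (151.189,62.817) → (155.788,49.029).

Shape 2 is a closed polygon drawn with `<polygon>`. Its stroke #ff0000 means score at S582, F1833. After flipping Y the toolpath is (27.577,26.264) → (178.670,26.225) → (51.767,75.708) → (114.111,67.686) → (27.577,26.264), returning to the start.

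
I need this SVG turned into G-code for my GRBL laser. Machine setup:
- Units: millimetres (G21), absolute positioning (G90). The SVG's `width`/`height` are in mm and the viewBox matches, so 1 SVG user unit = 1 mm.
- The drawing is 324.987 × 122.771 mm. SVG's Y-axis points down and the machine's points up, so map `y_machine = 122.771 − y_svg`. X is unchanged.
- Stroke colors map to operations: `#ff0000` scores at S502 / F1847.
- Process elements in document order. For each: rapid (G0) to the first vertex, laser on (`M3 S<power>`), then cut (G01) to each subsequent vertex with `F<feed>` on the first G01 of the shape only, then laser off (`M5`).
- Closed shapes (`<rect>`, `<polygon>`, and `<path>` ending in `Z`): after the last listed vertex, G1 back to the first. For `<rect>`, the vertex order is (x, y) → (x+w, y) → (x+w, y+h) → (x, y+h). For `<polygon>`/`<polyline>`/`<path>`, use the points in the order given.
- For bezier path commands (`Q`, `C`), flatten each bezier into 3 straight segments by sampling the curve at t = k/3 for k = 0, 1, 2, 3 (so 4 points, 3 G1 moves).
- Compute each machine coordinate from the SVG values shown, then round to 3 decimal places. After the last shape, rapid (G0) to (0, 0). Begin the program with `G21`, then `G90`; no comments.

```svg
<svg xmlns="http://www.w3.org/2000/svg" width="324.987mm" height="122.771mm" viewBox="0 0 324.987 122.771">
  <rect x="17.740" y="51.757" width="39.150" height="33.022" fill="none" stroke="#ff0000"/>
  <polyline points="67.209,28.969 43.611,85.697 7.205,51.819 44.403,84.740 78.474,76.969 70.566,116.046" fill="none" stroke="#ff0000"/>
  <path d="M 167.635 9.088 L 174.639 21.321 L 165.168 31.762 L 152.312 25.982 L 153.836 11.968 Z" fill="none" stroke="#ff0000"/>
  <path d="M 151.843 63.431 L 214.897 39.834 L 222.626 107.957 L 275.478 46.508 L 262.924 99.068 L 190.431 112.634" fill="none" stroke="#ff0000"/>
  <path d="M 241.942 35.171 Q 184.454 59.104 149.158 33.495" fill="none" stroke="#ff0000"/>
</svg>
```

G21
G90
G0 X17.740 Y71.014
M3 S502
G01 X56.890 Y71.014 F1847
G01 X56.890 Y37.992
G01 X17.740 Y37.992
G01 X17.740 Y71.014
M5
G0 X67.209 Y93.802
M3 S502
G01 X43.611 Y37.074 F1847
G01 X7.205 Y70.952
G01 X44.403 Y38.031
G01 X78.474 Y45.802
G01 X70.566 Y6.725
M5
G0 X167.635 Y113.683
M3 S502
G01 X174.639 Y101.450 F1847
G01 X165.168 Y91.009
G01 X152.312 Y96.789
G01 X153.836 Y110.803
G01 X167.635 Y113.683
M5
G0 X151.843 Y59.340
M3 S502
G01 X214.897 Y82.937 F1847
G01 X222.626 Y14.814
G01 X275.478 Y76.263
G01 X262.924 Y23.703
G01 X190.431 Y10.137
M5
G0 X241.942 Y87.600
M3 S502
G01 X206.082 Y77.149 F1847
G01 X175.154 Y77.708
G01 X149.158 Y89.276
M5
G0 X0.000 Y0.000

1 u = 1 mm; y_m = 122.771 − y.

[1] `<rect>` rectangle, #ff0000→score S502 F1847: (17.740,71.014) → (56.890,71.014) → (56.890,37.992) → (17.740,37.992) → (17.740,71.014) (closed)

[2] `<polyline>` open polyline, #ff0000→score S502 F1847: (67.209,93.802) → (43.611,37.074) → (7.205,70.952) → (44.403,38.031) → (78.474,45.802) → (70.566,6.725)

[3] `<path>` regular polygon, #ff0000→score S502 F1847: (167.635,113.683) → (174.639,101.450) → (165.168,91.009) → (152.312,96.789) → (153.836,110.803) → (167.635,113.683) (closed)

[4] `<path>` open polyline, #ff0000→score S502 F1847: (151.843,59.340) → (214.897,82.937) → (222.626,14.814) → (275.478,76.263) → (262.924,23.703) → (190.431,10.137)

[5] `<path>` quadratic bezier, #ff0000→score S502 F1847: (241.942,87.600) → (206.082,77.149) → (175.154,77.708) → (149.158,89.276)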